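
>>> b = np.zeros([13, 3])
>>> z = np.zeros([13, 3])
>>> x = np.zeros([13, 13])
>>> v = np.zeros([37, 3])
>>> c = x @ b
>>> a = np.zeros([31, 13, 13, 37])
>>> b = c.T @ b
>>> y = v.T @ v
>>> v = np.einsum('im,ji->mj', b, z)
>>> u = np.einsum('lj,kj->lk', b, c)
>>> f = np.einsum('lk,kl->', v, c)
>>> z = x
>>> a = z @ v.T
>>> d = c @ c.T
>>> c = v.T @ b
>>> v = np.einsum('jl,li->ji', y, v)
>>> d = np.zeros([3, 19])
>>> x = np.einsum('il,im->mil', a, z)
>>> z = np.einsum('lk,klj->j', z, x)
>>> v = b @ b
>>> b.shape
(3, 3)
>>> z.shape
(3,)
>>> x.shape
(13, 13, 3)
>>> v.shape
(3, 3)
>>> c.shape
(13, 3)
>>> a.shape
(13, 3)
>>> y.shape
(3, 3)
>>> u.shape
(3, 13)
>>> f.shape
()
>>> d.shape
(3, 19)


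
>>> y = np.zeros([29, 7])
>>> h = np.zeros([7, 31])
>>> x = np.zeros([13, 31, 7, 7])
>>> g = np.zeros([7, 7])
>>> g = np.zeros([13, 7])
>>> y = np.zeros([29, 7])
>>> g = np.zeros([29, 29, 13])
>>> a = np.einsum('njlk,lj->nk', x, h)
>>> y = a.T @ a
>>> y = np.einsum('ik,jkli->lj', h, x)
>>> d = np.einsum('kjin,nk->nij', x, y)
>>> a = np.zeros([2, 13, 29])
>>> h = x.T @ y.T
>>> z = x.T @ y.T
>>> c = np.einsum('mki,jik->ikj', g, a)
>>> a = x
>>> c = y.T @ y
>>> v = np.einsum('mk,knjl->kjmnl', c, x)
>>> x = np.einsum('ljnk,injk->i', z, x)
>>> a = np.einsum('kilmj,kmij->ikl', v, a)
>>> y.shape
(7, 13)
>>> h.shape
(7, 7, 31, 7)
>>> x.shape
(13,)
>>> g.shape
(29, 29, 13)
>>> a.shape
(7, 13, 13)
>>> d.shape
(7, 7, 31)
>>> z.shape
(7, 7, 31, 7)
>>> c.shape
(13, 13)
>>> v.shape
(13, 7, 13, 31, 7)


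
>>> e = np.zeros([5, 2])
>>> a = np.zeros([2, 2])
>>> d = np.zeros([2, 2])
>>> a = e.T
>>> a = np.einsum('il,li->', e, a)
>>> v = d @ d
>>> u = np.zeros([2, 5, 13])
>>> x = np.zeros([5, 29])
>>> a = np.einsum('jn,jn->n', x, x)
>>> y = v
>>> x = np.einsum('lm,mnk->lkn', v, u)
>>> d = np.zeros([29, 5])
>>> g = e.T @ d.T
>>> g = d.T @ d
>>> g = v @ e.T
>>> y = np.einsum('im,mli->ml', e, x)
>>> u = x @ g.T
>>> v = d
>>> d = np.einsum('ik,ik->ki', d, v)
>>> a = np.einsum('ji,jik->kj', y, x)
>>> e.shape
(5, 2)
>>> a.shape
(5, 2)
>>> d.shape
(5, 29)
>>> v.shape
(29, 5)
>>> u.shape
(2, 13, 2)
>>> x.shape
(2, 13, 5)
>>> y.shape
(2, 13)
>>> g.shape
(2, 5)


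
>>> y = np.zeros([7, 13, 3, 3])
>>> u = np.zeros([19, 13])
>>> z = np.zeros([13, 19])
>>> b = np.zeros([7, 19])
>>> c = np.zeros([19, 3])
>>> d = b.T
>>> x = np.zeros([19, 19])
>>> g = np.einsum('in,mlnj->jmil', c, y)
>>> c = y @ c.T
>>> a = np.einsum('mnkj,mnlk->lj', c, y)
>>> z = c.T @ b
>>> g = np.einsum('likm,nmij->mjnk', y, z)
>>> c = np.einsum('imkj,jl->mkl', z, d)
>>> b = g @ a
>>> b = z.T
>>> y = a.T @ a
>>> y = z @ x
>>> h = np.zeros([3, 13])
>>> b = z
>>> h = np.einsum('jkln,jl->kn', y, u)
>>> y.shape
(19, 3, 13, 19)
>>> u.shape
(19, 13)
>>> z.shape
(19, 3, 13, 19)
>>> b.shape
(19, 3, 13, 19)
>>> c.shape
(3, 13, 7)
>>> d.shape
(19, 7)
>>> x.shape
(19, 19)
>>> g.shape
(3, 19, 19, 3)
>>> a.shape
(3, 19)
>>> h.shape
(3, 19)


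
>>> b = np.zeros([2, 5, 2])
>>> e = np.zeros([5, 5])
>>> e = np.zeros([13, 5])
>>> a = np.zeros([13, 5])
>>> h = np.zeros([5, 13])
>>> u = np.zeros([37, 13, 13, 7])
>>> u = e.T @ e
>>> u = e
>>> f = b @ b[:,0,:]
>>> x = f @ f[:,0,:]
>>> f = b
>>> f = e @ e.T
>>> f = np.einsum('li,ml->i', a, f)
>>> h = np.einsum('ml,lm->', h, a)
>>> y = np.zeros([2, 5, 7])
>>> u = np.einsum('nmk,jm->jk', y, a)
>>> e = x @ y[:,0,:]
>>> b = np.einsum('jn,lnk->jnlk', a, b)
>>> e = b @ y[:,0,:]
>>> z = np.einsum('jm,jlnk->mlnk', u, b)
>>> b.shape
(13, 5, 2, 2)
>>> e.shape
(13, 5, 2, 7)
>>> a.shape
(13, 5)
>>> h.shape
()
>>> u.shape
(13, 7)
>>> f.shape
(5,)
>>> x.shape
(2, 5, 2)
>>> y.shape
(2, 5, 7)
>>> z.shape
(7, 5, 2, 2)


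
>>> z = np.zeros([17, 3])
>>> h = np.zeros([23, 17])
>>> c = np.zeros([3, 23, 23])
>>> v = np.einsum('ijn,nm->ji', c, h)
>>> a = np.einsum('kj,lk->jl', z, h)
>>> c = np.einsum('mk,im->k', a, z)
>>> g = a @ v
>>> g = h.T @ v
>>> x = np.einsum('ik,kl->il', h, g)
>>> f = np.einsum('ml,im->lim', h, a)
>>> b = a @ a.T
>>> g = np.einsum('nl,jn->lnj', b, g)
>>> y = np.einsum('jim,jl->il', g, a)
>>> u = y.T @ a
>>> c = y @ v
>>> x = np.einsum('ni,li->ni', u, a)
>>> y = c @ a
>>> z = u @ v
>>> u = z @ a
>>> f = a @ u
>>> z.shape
(23, 3)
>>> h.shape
(23, 17)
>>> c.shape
(3, 3)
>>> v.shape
(23, 3)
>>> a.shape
(3, 23)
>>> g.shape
(3, 3, 17)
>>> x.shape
(23, 23)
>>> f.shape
(3, 23)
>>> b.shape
(3, 3)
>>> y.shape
(3, 23)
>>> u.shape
(23, 23)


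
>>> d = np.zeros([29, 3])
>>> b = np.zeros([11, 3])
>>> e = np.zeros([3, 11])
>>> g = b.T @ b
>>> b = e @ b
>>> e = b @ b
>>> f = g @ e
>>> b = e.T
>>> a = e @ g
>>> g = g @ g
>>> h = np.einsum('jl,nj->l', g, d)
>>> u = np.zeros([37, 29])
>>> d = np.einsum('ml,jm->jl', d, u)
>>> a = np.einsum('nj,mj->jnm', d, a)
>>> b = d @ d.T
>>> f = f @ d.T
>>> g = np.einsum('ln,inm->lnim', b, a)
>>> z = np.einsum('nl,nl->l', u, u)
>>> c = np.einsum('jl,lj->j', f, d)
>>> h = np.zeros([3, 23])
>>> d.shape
(37, 3)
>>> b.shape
(37, 37)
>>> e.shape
(3, 3)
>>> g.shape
(37, 37, 3, 3)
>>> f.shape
(3, 37)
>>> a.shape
(3, 37, 3)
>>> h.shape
(3, 23)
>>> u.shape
(37, 29)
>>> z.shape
(29,)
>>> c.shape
(3,)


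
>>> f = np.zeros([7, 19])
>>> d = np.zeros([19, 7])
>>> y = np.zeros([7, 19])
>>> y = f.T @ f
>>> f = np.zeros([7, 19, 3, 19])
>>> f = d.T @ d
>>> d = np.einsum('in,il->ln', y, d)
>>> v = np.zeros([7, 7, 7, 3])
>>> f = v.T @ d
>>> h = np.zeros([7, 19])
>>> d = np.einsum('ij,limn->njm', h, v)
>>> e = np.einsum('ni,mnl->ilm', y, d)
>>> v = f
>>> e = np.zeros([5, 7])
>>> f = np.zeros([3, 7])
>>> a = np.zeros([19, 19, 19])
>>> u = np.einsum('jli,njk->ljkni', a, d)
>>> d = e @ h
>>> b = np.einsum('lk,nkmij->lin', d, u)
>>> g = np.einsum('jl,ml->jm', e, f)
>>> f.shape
(3, 7)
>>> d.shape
(5, 19)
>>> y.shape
(19, 19)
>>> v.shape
(3, 7, 7, 19)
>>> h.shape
(7, 19)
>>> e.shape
(5, 7)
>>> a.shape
(19, 19, 19)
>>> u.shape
(19, 19, 7, 3, 19)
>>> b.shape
(5, 3, 19)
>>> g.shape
(5, 3)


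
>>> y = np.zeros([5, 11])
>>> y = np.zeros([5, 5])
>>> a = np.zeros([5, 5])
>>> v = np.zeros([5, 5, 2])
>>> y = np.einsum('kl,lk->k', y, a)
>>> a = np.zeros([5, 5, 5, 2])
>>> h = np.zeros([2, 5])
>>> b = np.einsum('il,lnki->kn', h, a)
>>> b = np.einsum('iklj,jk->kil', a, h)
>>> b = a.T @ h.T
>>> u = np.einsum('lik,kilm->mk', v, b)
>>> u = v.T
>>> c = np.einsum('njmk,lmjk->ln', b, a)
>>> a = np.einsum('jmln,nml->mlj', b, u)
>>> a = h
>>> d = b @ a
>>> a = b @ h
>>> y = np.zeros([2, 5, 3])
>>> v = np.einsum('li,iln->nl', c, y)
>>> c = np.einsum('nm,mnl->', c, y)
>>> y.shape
(2, 5, 3)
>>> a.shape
(2, 5, 5, 5)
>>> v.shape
(3, 5)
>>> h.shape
(2, 5)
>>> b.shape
(2, 5, 5, 2)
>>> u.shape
(2, 5, 5)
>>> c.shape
()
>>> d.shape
(2, 5, 5, 5)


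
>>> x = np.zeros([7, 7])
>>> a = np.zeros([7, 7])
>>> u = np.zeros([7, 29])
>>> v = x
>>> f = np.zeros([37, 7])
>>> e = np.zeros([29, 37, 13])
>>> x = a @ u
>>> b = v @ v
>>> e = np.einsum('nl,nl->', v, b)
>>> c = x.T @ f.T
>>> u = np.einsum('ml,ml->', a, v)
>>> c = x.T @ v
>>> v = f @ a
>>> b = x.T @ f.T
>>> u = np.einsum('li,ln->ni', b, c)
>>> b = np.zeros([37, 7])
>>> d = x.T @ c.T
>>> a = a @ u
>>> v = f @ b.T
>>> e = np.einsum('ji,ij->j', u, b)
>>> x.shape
(7, 29)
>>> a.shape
(7, 37)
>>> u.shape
(7, 37)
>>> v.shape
(37, 37)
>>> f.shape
(37, 7)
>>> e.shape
(7,)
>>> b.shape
(37, 7)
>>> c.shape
(29, 7)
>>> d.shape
(29, 29)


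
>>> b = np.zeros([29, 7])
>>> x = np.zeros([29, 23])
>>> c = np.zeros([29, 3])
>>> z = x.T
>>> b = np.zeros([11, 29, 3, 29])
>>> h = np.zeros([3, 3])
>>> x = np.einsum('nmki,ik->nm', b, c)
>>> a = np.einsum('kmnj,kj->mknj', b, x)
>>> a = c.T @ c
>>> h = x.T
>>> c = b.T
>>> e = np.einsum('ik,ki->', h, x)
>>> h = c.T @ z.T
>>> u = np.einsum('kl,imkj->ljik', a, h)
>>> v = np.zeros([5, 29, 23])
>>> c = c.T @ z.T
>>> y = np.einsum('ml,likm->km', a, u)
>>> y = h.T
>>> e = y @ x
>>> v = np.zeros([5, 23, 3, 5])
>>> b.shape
(11, 29, 3, 29)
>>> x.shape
(11, 29)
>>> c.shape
(11, 29, 3, 23)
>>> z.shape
(23, 29)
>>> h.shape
(11, 29, 3, 23)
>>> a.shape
(3, 3)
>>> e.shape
(23, 3, 29, 29)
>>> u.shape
(3, 23, 11, 3)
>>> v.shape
(5, 23, 3, 5)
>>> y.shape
(23, 3, 29, 11)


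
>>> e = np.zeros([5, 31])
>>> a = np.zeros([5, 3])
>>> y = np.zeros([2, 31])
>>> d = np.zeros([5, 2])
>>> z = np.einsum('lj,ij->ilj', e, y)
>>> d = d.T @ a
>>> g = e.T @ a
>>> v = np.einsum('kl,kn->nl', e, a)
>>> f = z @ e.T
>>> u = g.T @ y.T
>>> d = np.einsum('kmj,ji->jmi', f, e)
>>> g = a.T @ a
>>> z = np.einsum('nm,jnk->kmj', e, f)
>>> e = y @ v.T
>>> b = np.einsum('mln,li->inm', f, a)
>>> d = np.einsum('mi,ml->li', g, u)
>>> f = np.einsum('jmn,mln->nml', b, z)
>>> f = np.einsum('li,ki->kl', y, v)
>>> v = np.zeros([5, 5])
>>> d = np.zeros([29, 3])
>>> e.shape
(2, 3)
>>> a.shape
(5, 3)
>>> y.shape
(2, 31)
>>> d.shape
(29, 3)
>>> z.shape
(5, 31, 2)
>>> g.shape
(3, 3)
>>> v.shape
(5, 5)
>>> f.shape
(3, 2)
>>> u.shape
(3, 2)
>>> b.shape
(3, 5, 2)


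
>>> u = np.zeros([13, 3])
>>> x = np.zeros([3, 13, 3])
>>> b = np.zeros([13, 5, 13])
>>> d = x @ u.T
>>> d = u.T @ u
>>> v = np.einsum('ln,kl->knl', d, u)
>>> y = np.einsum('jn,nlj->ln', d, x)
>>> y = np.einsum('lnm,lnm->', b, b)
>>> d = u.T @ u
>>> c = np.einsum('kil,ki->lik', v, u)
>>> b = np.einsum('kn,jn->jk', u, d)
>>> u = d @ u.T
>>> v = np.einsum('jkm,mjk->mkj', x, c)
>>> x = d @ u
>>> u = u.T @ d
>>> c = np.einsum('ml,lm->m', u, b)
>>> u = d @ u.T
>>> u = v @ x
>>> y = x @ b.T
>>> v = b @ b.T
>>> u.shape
(3, 13, 13)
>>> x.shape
(3, 13)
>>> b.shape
(3, 13)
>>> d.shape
(3, 3)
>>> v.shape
(3, 3)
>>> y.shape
(3, 3)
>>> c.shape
(13,)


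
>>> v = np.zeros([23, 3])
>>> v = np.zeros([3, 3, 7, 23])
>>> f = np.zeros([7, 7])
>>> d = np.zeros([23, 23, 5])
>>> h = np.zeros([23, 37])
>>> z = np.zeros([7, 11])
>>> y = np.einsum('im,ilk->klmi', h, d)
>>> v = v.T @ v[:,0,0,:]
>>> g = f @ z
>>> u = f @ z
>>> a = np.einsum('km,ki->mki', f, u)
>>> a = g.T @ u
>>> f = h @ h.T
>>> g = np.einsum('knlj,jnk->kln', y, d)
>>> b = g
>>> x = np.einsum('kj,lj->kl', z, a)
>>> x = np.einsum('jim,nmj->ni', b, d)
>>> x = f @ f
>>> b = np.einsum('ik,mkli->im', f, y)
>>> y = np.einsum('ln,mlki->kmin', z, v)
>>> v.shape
(23, 7, 3, 23)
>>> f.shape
(23, 23)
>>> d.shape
(23, 23, 5)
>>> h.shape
(23, 37)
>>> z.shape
(7, 11)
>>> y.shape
(3, 23, 23, 11)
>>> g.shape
(5, 37, 23)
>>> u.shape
(7, 11)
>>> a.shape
(11, 11)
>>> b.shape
(23, 5)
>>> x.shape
(23, 23)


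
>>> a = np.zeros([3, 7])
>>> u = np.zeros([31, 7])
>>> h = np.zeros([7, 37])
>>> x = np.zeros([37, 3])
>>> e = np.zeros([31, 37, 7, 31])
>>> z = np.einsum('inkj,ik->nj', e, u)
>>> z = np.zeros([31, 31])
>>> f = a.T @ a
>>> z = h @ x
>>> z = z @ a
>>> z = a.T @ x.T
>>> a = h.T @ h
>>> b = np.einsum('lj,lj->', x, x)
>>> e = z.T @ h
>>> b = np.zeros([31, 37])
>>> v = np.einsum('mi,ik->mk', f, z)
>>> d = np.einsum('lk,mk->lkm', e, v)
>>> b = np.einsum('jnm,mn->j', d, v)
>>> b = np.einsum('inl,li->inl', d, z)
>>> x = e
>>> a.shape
(37, 37)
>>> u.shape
(31, 7)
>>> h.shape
(7, 37)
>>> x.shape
(37, 37)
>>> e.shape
(37, 37)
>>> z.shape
(7, 37)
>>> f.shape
(7, 7)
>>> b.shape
(37, 37, 7)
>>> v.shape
(7, 37)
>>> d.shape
(37, 37, 7)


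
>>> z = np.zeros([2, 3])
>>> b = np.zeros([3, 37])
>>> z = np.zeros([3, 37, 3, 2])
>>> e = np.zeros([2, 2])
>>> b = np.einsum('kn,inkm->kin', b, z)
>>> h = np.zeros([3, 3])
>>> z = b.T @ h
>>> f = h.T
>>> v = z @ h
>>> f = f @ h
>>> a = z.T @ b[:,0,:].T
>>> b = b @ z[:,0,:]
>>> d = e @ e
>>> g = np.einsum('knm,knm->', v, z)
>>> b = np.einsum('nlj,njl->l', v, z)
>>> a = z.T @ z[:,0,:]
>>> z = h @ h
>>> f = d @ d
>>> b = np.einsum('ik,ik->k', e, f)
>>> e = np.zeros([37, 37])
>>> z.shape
(3, 3)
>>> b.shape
(2,)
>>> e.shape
(37, 37)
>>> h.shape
(3, 3)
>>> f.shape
(2, 2)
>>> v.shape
(37, 3, 3)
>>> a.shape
(3, 3, 3)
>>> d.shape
(2, 2)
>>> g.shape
()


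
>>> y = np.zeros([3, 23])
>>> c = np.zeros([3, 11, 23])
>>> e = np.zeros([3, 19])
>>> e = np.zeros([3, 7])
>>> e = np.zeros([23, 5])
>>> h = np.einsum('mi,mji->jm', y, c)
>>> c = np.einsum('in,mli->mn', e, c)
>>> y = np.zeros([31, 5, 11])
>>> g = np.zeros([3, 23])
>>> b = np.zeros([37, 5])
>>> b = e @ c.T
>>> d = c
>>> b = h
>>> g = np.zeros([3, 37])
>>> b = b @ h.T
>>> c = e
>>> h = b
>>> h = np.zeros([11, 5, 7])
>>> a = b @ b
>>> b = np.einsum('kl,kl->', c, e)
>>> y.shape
(31, 5, 11)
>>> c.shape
(23, 5)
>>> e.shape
(23, 5)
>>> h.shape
(11, 5, 7)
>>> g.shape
(3, 37)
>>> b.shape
()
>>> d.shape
(3, 5)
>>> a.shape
(11, 11)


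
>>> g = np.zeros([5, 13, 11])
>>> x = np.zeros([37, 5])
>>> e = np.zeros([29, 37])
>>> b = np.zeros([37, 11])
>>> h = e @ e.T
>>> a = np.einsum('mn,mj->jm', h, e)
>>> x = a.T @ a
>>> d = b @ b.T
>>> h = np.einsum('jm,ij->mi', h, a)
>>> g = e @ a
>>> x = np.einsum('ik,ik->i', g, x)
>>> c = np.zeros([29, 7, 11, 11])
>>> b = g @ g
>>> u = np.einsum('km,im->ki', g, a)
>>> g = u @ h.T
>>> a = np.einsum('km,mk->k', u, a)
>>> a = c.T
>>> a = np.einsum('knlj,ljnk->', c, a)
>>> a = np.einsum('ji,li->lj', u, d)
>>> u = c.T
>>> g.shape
(29, 29)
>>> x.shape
(29,)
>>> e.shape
(29, 37)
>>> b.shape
(29, 29)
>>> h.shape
(29, 37)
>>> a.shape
(37, 29)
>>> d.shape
(37, 37)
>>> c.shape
(29, 7, 11, 11)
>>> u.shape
(11, 11, 7, 29)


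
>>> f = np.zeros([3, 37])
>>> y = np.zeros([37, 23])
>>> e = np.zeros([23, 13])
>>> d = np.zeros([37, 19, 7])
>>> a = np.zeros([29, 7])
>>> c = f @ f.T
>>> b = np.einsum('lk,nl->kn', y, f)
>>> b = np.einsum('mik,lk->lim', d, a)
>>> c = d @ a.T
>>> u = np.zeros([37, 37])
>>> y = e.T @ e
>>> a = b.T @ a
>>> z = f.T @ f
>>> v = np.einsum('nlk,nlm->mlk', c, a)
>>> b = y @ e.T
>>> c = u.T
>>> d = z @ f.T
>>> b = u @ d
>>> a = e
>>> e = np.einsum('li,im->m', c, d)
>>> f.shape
(3, 37)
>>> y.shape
(13, 13)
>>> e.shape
(3,)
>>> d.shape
(37, 3)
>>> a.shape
(23, 13)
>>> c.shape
(37, 37)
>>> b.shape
(37, 3)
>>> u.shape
(37, 37)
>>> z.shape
(37, 37)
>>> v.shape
(7, 19, 29)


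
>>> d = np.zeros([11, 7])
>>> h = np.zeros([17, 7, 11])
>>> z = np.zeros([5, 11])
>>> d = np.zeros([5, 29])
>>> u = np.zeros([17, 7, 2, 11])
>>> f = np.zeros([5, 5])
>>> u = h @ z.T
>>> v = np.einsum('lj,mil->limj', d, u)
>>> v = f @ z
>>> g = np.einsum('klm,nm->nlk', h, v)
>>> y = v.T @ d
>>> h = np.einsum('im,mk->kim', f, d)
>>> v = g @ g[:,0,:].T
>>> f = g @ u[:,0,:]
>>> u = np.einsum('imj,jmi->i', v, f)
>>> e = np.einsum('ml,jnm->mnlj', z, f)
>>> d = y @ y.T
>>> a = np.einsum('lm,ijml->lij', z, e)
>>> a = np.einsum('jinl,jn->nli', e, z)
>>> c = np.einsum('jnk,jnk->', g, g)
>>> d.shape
(11, 11)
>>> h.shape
(29, 5, 5)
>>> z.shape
(5, 11)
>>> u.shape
(5,)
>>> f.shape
(5, 7, 5)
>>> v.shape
(5, 7, 5)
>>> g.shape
(5, 7, 17)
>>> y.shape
(11, 29)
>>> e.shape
(5, 7, 11, 5)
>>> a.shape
(11, 5, 7)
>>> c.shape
()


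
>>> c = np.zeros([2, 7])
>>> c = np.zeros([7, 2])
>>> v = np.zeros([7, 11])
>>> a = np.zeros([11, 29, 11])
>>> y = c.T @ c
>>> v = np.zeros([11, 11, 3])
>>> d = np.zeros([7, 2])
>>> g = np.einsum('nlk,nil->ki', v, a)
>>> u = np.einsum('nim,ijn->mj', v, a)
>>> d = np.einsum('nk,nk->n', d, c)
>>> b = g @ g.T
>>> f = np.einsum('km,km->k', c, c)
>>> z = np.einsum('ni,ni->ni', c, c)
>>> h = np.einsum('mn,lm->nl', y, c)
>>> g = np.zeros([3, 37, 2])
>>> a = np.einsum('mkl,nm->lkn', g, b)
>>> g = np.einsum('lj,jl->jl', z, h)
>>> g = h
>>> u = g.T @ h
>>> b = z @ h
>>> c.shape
(7, 2)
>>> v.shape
(11, 11, 3)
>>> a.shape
(2, 37, 3)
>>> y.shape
(2, 2)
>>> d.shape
(7,)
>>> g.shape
(2, 7)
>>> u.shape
(7, 7)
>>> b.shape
(7, 7)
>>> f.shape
(7,)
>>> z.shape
(7, 2)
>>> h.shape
(2, 7)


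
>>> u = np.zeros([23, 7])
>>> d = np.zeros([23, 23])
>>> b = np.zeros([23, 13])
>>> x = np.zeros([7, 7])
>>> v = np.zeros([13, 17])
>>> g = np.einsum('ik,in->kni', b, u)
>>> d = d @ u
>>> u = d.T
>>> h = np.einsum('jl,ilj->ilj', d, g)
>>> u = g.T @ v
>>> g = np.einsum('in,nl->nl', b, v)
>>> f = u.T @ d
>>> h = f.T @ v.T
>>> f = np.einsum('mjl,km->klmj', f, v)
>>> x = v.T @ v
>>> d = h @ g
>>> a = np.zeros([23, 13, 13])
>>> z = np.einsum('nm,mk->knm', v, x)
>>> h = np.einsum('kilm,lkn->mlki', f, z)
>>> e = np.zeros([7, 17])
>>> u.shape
(23, 7, 17)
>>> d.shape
(7, 7, 17)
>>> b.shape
(23, 13)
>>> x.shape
(17, 17)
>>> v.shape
(13, 17)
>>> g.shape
(13, 17)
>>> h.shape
(7, 17, 13, 7)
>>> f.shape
(13, 7, 17, 7)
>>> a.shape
(23, 13, 13)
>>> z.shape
(17, 13, 17)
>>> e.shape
(7, 17)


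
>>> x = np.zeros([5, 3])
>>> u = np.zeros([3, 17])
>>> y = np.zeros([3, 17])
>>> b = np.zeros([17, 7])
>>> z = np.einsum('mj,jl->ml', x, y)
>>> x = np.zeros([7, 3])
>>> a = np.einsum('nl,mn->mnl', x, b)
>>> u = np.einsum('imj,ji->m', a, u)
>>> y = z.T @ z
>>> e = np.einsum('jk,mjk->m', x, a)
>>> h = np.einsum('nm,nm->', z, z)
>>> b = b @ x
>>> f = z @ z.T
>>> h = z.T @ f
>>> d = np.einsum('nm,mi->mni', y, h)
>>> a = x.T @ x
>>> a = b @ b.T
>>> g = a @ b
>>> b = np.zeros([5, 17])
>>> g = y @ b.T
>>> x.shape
(7, 3)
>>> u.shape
(7,)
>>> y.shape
(17, 17)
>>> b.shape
(5, 17)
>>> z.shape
(5, 17)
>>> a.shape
(17, 17)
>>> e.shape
(17,)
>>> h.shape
(17, 5)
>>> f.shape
(5, 5)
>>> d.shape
(17, 17, 5)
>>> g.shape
(17, 5)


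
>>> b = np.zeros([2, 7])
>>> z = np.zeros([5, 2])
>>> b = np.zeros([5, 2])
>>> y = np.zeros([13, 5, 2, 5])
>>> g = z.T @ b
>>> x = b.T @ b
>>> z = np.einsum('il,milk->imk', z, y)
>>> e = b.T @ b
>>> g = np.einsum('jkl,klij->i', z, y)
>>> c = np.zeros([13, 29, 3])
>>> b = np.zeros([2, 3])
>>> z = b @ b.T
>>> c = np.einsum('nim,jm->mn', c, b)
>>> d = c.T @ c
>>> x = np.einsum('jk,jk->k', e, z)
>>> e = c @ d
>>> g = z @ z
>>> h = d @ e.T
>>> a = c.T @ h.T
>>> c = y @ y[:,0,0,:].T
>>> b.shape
(2, 3)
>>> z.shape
(2, 2)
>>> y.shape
(13, 5, 2, 5)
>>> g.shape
(2, 2)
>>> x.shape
(2,)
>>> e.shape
(3, 13)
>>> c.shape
(13, 5, 2, 13)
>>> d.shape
(13, 13)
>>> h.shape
(13, 3)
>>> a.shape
(13, 13)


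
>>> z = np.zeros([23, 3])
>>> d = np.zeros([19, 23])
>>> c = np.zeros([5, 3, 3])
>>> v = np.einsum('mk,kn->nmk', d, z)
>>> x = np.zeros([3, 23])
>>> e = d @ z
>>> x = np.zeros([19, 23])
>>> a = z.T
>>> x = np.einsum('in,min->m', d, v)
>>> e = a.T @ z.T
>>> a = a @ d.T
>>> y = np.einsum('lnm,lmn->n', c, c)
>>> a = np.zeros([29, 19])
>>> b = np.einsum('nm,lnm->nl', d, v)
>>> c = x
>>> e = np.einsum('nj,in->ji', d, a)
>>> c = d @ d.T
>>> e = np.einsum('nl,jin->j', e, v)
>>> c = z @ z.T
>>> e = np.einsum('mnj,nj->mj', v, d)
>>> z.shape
(23, 3)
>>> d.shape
(19, 23)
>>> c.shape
(23, 23)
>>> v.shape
(3, 19, 23)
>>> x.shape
(3,)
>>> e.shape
(3, 23)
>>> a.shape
(29, 19)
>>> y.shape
(3,)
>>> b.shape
(19, 3)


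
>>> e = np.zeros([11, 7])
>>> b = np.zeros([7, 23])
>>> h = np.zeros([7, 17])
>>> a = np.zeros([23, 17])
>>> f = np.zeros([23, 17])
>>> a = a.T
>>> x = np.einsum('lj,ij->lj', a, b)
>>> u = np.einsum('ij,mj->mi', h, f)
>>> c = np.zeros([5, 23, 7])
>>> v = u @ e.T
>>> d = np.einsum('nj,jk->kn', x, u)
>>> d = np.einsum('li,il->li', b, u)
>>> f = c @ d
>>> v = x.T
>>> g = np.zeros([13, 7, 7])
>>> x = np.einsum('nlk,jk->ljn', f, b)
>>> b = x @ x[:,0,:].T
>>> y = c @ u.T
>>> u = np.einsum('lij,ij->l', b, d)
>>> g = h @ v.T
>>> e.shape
(11, 7)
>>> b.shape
(23, 7, 23)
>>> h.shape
(7, 17)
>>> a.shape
(17, 23)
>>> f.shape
(5, 23, 23)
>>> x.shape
(23, 7, 5)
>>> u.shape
(23,)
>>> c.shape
(5, 23, 7)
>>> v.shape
(23, 17)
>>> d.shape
(7, 23)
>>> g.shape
(7, 23)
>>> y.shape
(5, 23, 23)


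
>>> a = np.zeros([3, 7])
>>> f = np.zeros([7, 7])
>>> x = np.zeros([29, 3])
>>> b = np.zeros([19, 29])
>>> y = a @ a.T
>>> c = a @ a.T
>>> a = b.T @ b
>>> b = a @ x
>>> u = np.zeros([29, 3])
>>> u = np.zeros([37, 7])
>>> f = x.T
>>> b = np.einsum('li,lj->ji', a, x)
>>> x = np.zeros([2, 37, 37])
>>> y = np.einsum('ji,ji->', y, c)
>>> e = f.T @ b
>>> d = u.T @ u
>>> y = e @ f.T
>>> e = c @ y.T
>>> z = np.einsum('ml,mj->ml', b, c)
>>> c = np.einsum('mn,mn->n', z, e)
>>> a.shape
(29, 29)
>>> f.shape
(3, 29)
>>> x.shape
(2, 37, 37)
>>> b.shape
(3, 29)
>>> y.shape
(29, 3)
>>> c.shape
(29,)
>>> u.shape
(37, 7)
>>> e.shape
(3, 29)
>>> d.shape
(7, 7)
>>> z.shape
(3, 29)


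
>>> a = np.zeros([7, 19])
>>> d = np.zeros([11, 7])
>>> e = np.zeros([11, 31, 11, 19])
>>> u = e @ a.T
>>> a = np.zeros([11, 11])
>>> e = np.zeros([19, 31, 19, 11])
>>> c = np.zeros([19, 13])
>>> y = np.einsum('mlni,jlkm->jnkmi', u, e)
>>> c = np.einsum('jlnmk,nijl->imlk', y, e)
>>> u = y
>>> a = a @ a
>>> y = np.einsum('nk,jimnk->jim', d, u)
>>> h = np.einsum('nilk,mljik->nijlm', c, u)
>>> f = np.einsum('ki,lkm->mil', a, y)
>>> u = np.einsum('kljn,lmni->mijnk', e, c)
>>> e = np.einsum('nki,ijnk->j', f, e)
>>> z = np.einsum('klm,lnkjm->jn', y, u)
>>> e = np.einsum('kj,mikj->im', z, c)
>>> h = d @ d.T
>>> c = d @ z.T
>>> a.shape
(11, 11)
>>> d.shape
(11, 7)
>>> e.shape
(11, 31)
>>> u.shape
(11, 7, 19, 11, 19)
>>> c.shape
(11, 11)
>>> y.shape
(19, 11, 19)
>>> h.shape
(11, 11)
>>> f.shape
(19, 11, 19)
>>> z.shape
(11, 7)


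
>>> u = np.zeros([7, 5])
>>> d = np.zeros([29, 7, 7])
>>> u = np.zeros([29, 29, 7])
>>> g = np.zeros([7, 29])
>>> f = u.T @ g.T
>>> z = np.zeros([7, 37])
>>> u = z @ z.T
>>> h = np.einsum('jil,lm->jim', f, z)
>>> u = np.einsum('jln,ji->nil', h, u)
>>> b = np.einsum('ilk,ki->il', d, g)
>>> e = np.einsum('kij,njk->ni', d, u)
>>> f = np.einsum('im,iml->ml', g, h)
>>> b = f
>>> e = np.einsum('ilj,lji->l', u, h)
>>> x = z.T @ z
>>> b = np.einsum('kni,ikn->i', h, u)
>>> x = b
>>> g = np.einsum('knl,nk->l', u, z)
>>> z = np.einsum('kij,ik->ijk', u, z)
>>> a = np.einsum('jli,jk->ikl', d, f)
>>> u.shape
(37, 7, 29)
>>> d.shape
(29, 7, 7)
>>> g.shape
(29,)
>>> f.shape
(29, 37)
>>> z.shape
(7, 29, 37)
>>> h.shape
(7, 29, 37)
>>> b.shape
(37,)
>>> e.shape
(7,)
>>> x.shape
(37,)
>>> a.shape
(7, 37, 7)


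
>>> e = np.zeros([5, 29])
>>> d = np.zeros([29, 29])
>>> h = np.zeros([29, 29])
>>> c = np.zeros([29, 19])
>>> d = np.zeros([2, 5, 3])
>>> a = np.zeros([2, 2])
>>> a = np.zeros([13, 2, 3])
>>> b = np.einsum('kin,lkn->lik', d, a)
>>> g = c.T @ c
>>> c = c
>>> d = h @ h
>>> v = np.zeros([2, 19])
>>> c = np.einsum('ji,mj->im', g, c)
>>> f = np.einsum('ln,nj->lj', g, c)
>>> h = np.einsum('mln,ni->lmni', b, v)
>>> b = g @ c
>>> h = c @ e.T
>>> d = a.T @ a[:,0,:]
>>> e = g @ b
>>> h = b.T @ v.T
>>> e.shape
(19, 29)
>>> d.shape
(3, 2, 3)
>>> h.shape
(29, 2)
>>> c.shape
(19, 29)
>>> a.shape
(13, 2, 3)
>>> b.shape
(19, 29)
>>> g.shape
(19, 19)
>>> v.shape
(2, 19)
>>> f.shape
(19, 29)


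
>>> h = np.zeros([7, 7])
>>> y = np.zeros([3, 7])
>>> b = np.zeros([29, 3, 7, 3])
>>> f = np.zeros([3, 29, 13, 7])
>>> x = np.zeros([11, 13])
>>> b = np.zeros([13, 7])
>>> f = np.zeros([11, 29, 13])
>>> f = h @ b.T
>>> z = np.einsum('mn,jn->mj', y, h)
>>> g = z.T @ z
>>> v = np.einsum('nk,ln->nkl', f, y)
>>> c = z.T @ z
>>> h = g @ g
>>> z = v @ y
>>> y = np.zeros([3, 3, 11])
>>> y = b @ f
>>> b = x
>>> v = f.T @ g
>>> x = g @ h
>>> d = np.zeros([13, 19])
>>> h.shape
(7, 7)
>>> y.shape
(13, 13)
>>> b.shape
(11, 13)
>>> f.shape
(7, 13)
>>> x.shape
(7, 7)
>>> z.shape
(7, 13, 7)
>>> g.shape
(7, 7)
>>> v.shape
(13, 7)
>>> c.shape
(7, 7)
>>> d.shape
(13, 19)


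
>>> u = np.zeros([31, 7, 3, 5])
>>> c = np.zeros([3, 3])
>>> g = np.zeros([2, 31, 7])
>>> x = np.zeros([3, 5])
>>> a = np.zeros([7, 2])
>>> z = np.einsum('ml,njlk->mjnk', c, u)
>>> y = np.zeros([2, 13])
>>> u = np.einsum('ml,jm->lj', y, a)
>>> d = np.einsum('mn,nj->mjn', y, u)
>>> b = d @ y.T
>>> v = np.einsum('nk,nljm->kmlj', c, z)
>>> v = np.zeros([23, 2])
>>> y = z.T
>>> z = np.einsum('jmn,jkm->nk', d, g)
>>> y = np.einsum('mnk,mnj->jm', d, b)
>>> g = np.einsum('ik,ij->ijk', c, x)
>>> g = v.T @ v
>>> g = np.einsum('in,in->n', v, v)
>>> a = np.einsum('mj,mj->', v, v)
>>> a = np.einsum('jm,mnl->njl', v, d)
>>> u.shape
(13, 7)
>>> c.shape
(3, 3)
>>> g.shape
(2,)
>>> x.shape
(3, 5)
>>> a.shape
(7, 23, 13)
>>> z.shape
(13, 31)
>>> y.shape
(2, 2)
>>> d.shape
(2, 7, 13)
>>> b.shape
(2, 7, 2)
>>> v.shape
(23, 2)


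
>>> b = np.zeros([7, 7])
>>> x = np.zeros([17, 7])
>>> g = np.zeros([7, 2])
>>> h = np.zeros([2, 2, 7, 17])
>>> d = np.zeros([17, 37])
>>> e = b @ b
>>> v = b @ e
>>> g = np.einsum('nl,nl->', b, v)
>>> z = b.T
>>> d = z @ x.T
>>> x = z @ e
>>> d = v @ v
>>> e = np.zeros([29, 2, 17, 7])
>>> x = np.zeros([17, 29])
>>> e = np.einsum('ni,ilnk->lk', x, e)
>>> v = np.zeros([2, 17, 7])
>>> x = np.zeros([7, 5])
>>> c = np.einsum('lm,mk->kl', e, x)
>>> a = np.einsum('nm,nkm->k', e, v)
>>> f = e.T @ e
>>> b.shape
(7, 7)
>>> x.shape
(7, 5)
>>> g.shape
()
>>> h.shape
(2, 2, 7, 17)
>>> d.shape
(7, 7)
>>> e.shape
(2, 7)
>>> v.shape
(2, 17, 7)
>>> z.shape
(7, 7)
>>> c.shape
(5, 2)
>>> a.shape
(17,)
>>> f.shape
(7, 7)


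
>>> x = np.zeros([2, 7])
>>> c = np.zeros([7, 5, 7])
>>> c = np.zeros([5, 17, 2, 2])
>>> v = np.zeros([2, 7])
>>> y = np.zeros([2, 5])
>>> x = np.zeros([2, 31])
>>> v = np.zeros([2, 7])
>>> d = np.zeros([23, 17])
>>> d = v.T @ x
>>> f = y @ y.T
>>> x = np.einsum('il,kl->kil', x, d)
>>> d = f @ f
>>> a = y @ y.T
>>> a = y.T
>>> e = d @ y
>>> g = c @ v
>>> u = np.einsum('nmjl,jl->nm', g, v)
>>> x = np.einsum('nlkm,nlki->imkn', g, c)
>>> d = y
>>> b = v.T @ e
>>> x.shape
(2, 7, 2, 5)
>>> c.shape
(5, 17, 2, 2)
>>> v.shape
(2, 7)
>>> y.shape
(2, 5)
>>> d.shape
(2, 5)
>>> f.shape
(2, 2)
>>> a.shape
(5, 2)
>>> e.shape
(2, 5)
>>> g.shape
(5, 17, 2, 7)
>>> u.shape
(5, 17)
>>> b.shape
(7, 5)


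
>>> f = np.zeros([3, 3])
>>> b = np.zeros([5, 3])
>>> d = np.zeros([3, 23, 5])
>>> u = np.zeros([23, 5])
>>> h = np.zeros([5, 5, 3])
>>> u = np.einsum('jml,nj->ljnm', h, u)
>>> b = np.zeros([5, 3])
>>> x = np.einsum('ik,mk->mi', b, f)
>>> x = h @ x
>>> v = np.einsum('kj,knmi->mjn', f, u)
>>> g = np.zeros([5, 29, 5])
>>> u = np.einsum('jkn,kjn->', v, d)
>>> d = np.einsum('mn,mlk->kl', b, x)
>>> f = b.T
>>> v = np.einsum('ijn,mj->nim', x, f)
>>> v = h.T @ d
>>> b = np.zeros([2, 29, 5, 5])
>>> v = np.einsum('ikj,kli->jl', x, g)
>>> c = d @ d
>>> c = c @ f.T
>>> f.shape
(3, 5)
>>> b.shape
(2, 29, 5, 5)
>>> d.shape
(5, 5)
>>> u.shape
()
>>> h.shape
(5, 5, 3)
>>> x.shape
(5, 5, 5)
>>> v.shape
(5, 29)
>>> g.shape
(5, 29, 5)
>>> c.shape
(5, 3)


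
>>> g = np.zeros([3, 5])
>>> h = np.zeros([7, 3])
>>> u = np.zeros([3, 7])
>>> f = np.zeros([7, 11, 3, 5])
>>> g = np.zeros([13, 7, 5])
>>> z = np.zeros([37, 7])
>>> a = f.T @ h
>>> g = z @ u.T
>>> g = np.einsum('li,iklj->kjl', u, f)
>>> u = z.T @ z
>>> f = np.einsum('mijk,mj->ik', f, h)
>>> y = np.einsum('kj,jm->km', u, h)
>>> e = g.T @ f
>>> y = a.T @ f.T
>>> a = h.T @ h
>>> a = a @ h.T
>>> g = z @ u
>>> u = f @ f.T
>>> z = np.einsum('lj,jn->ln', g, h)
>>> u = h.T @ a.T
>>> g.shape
(37, 7)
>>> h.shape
(7, 3)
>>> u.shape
(3, 3)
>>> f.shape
(11, 5)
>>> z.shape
(37, 3)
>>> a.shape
(3, 7)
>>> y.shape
(3, 11, 3, 11)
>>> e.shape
(3, 5, 5)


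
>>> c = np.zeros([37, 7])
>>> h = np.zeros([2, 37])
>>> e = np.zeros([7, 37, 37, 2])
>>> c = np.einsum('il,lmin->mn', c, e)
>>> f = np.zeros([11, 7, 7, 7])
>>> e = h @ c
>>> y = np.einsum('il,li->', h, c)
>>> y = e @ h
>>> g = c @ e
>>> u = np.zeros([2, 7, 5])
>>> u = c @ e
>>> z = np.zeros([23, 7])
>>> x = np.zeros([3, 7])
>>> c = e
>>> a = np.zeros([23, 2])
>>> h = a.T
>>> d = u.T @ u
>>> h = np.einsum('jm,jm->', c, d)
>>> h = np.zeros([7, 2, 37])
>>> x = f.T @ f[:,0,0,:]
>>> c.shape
(2, 2)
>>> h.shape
(7, 2, 37)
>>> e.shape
(2, 2)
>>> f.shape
(11, 7, 7, 7)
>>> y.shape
(2, 37)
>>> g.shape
(37, 2)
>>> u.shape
(37, 2)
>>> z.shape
(23, 7)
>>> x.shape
(7, 7, 7, 7)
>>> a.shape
(23, 2)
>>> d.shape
(2, 2)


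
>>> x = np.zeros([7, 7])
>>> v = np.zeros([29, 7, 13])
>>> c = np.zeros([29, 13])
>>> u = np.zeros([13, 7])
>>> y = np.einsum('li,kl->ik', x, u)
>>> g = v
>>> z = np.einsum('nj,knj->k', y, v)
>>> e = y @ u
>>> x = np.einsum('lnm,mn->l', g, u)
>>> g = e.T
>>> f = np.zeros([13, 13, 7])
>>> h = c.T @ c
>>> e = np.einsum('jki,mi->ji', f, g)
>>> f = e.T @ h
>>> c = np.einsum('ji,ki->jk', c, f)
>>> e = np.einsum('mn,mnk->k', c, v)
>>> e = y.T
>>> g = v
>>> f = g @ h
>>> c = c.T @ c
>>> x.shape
(29,)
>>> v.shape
(29, 7, 13)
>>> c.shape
(7, 7)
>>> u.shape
(13, 7)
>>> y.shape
(7, 13)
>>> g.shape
(29, 7, 13)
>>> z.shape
(29,)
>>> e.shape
(13, 7)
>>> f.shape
(29, 7, 13)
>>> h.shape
(13, 13)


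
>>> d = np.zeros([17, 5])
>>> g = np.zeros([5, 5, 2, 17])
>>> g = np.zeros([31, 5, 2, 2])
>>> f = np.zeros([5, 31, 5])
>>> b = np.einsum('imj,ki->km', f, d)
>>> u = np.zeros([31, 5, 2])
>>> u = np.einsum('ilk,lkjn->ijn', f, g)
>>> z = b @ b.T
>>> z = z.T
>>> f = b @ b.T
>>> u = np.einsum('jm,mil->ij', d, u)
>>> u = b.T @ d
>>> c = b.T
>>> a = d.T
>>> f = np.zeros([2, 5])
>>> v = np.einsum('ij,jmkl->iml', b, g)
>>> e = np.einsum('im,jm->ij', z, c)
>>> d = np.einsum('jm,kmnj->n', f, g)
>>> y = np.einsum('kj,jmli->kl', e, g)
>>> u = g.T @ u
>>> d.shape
(2,)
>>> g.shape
(31, 5, 2, 2)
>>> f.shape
(2, 5)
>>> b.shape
(17, 31)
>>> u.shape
(2, 2, 5, 5)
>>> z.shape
(17, 17)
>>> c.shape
(31, 17)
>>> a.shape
(5, 17)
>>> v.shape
(17, 5, 2)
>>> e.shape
(17, 31)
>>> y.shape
(17, 2)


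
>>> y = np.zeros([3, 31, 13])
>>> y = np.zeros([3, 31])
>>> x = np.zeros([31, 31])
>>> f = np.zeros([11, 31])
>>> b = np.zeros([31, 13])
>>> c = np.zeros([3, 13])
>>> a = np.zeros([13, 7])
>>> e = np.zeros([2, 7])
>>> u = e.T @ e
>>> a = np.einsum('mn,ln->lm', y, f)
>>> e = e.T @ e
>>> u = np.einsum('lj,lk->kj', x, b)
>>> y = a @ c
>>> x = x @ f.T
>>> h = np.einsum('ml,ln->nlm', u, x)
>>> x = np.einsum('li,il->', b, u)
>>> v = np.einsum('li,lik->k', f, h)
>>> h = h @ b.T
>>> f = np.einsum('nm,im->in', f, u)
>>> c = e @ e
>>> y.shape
(11, 13)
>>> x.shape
()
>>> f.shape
(13, 11)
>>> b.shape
(31, 13)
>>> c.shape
(7, 7)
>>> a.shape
(11, 3)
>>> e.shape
(7, 7)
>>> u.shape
(13, 31)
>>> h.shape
(11, 31, 31)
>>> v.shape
(13,)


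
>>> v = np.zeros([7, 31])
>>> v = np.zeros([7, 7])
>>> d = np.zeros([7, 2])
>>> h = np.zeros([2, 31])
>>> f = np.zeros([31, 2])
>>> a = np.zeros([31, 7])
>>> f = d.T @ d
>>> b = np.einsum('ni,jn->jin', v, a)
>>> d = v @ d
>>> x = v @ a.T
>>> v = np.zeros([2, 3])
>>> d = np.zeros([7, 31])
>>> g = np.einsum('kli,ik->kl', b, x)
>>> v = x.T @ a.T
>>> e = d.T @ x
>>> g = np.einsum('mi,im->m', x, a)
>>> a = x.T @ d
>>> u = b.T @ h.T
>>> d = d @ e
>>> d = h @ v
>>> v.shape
(31, 31)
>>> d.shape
(2, 31)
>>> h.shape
(2, 31)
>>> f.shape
(2, 2)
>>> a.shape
(31, 31)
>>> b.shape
(31, 7, 7)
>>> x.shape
(7, 31)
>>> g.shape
(7,)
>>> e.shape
(31, 31)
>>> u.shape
(7, 7, 2)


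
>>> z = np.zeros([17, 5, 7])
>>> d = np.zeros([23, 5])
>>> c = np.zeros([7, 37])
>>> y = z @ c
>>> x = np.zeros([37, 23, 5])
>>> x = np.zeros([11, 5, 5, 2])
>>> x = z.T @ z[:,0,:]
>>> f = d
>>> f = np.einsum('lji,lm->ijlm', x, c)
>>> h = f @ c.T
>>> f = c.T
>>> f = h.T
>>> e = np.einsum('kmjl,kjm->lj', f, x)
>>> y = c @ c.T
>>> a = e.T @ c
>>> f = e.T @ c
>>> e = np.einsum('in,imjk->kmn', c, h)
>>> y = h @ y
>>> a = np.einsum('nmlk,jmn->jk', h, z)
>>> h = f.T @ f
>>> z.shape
(17, 5, 7)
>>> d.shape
(23, 5)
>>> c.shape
(7, 37)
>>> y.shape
(7, 5, 7, 7)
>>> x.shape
(7, 5, 7)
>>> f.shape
(5, 37)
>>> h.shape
(37, 37)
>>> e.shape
(7, 5, 37)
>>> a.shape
(17, 7)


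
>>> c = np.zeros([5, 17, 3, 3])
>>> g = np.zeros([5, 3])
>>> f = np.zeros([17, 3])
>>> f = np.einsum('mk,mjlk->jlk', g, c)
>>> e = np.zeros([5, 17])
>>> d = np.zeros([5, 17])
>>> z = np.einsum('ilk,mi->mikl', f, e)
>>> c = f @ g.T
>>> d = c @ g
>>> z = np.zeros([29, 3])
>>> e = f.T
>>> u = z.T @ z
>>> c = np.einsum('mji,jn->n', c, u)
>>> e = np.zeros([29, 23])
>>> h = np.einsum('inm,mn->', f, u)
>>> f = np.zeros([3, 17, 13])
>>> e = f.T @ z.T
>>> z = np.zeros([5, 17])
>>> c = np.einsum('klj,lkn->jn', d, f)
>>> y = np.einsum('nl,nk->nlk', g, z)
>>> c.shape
(3, 13)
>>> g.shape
(5, 3)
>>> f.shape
(3, 17, 13)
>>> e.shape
(13, 17, 29)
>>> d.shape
(17, 3, 3)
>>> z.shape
(5, 17)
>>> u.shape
(3, 3)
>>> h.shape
()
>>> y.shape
(5, 3, 17)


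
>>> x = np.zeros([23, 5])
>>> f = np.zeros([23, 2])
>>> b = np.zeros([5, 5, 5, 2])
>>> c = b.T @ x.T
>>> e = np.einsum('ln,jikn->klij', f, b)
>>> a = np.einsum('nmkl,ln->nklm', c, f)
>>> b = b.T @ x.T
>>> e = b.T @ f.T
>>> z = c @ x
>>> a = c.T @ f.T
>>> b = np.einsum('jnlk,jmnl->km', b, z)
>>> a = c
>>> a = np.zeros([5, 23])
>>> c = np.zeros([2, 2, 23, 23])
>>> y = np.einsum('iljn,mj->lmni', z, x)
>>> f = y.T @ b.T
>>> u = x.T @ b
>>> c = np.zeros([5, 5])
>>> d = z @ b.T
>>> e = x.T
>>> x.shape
(23, 5)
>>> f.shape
(2, 5, 23, 23)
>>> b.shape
(23, 5)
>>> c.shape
(5, 5)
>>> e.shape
(5, 23)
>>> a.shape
(5, 23)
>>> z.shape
(2, 5, 5, 5)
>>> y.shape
(5, 23, 5, 2)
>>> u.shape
(5, 5)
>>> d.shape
(2, 5, 5, 23)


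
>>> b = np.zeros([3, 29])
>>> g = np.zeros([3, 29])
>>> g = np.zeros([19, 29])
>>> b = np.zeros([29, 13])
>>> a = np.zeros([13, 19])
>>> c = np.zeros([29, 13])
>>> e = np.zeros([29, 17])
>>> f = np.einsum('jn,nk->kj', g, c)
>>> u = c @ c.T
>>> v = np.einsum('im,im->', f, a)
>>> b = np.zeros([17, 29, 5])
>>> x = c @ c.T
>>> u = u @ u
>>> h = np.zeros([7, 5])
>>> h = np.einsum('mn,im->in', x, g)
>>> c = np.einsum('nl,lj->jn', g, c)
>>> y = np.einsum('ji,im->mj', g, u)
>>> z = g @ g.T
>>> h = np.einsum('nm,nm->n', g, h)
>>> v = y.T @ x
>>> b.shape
(17, 29, 5)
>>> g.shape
(19, 29)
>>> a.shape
(13, 19)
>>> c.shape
(13, 19)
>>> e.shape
(29, 17)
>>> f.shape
(13, 19)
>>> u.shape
(29, 29)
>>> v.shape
(19, 29)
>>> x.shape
(29, 29)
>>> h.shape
(19,)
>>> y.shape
(29, 19)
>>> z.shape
(19, 19)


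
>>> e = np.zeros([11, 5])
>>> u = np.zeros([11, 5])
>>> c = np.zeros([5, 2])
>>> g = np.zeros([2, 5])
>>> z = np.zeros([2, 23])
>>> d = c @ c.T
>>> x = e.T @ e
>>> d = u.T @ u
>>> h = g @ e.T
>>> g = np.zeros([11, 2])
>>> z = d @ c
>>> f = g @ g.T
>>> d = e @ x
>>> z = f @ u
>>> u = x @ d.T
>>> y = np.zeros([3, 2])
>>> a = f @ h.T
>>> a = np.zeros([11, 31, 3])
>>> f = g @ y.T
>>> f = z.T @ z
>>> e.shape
(11, 5)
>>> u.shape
(5, 11)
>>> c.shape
(5, 2)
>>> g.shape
(11, 2)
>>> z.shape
(11, 5)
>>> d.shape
(11, 5)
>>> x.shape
(5, 5)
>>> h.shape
(2, 11)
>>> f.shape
(5, 5)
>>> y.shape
(3, 2)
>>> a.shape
(11, 31, 3)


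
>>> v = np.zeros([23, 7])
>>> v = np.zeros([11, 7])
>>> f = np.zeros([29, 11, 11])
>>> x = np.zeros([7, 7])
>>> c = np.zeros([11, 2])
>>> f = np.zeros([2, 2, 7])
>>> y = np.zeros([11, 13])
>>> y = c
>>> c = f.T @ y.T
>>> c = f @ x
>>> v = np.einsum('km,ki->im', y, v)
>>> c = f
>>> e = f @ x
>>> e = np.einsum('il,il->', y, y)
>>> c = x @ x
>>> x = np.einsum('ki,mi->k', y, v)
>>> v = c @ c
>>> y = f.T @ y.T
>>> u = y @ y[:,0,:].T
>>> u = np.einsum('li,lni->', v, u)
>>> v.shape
(7, 7)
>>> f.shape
(2, 2, 7)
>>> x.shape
(11,)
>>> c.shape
(7, 7)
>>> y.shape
(7, 2, 11)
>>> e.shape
()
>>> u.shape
()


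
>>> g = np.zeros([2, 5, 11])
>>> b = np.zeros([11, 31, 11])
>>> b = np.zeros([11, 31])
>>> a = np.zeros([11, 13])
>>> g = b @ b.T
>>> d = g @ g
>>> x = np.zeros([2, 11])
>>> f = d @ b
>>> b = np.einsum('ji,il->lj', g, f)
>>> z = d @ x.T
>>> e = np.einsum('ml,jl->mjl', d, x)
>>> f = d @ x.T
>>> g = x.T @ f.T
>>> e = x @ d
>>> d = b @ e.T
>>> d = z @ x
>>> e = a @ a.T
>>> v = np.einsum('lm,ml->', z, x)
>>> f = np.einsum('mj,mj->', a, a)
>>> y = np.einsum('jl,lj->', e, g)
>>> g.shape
(11, 11)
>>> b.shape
(31, 11)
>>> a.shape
(11, 13)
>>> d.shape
(11, 11)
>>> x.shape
(2, 11)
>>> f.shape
()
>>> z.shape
(11, 2)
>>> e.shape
(11, 11)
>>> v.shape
()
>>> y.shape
()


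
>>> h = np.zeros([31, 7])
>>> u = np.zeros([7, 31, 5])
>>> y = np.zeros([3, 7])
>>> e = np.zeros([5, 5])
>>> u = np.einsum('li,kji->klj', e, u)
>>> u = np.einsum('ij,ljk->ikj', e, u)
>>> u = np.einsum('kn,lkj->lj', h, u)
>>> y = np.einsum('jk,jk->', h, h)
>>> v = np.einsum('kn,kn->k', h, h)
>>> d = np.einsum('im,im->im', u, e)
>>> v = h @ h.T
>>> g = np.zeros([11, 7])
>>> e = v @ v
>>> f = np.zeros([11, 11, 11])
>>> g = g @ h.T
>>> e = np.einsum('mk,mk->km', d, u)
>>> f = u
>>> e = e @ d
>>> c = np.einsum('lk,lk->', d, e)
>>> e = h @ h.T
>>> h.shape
(31, 7)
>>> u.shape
(5, 5)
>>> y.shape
()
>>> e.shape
(31, 31)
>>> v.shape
(31, 31)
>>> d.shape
(5, 5)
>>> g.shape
(11, 31)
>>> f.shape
(5, 5)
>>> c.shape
()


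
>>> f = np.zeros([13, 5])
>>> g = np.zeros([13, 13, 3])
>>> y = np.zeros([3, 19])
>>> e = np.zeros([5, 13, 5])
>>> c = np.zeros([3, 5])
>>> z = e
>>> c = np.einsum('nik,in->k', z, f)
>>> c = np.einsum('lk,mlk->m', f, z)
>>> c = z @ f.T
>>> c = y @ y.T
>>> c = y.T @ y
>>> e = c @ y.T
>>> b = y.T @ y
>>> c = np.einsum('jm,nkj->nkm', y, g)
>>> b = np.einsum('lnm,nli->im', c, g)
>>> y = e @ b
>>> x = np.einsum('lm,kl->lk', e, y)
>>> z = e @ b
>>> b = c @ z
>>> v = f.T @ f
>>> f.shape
(13, 5)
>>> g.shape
(13, 13, 3)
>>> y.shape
(19, 19)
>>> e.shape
(19, 3)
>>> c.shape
(13, 13, 19)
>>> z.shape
(19, 19)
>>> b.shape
(13, 13, 19)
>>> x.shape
(19, 19)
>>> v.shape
(5, 5)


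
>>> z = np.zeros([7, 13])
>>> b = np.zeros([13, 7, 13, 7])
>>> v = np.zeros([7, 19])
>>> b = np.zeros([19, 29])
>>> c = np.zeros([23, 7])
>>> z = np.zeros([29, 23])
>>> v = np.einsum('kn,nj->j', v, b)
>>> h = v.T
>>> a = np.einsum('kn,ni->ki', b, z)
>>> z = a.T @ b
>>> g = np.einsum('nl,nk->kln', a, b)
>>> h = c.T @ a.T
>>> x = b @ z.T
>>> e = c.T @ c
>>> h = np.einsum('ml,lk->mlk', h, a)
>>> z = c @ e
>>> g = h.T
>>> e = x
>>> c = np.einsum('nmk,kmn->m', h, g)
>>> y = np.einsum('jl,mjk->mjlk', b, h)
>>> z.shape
(23, 7)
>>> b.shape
(19, 29)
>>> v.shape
(29,)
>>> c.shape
(19,)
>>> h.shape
(7, 19, 23)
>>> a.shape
(19, 23)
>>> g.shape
(23, 19, 7)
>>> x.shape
(19, 23)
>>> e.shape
(19, 23)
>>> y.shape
(7, 19, 29, 23)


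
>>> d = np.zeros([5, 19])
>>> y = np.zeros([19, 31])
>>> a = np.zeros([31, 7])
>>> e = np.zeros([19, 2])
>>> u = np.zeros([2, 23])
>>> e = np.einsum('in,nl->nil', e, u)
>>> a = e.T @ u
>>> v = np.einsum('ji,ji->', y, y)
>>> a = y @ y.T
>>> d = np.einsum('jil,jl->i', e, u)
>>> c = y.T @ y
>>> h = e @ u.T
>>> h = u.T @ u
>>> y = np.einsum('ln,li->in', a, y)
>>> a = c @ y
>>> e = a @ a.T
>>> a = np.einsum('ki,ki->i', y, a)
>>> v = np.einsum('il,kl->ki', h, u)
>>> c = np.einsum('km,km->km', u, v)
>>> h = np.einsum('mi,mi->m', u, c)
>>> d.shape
(19,)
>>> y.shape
(31, 19)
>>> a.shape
(19,)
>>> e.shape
(31, 31)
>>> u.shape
(2, 23)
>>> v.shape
(2, 23)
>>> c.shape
(2, 23)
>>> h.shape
(2,)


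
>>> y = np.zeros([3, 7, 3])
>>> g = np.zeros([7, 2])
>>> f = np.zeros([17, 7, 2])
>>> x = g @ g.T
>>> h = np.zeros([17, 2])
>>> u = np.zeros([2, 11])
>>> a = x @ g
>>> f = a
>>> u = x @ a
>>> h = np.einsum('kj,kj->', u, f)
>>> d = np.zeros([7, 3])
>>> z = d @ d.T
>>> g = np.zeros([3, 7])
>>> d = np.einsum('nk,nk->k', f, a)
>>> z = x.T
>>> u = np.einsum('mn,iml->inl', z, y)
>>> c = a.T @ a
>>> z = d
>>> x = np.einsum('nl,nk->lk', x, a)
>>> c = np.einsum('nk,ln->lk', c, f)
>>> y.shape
(3, 7, 3)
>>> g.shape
(3, 7)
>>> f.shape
(7, 2)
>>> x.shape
(7, 2)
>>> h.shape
()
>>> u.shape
(3, 7, 3)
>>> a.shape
(7, 2)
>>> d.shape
(2,)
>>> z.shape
(2,)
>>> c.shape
(7, 2)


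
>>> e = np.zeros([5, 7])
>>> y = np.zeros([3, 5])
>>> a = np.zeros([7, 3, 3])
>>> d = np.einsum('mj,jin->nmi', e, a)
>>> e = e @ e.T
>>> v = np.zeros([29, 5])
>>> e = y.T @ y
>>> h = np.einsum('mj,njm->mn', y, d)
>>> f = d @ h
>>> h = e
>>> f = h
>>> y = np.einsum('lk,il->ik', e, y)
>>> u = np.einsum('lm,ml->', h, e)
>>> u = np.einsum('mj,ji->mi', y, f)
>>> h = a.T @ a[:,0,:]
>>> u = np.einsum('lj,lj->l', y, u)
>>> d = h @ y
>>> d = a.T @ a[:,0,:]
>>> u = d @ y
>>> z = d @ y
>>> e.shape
(5, 5)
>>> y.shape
(3, 5)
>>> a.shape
(7, 3, 3)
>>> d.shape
(3, 3, 3)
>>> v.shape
(29, 5)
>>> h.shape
(3, 3, 3)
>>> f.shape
(5, 5)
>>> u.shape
(3, 3, 5)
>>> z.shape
(3, 3, 5)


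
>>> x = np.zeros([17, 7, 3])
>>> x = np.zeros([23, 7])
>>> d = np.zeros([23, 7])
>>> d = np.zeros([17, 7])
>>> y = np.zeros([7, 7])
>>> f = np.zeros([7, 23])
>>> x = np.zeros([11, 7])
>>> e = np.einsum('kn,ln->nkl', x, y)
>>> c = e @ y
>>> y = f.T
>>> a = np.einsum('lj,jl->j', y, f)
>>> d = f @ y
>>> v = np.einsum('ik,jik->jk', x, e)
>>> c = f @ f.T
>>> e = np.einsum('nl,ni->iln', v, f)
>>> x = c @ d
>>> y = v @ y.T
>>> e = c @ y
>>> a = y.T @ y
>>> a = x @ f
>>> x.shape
(7, 7)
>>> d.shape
(7, 7)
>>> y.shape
(7, 23)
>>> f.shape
(7, 23)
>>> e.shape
(7, 23)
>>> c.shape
(7, 7)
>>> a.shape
(7, 23)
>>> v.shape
(7, 7)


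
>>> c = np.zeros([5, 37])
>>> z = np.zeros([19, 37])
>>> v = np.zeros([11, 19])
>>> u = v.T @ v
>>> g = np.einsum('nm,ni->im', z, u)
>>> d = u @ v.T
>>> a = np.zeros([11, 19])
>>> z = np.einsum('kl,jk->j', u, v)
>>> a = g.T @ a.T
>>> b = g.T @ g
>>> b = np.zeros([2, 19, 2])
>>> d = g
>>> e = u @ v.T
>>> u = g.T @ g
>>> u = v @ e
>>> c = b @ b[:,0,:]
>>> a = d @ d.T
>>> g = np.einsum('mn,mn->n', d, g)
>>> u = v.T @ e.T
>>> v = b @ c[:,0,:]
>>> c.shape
(2, 19, 2)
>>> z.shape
(11,)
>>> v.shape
(2, 19, 2)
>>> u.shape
(19, 19)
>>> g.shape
(37,)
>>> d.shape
(19, 37)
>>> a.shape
(19, 19)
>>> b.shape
(2, 19, 2)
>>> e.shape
(19, 11)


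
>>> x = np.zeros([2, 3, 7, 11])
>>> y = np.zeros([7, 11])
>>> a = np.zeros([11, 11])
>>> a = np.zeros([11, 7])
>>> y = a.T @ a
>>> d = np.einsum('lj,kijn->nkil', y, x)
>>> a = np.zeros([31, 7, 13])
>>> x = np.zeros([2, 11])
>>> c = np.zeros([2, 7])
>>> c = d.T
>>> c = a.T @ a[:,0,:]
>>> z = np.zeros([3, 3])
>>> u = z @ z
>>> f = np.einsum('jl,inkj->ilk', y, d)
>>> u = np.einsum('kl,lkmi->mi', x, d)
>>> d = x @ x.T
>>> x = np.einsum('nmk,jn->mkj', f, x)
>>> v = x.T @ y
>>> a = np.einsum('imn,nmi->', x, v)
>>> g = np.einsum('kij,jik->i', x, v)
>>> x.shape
(7, 3, 2)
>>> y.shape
(7, 7)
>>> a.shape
()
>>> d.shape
(2, 2)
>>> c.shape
(13, 7, 13)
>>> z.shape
(3, 3)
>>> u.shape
(3, 7)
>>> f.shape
(11, 7, 3)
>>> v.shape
(2, 3, 7)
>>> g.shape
(3,)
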